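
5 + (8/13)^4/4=143829/28561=5.04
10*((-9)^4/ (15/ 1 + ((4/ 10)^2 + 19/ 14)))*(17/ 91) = 18589500/ 25051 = 742.07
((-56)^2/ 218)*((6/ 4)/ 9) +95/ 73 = 88297/ 23871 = 3.70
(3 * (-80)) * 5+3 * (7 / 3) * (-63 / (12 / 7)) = -1457.25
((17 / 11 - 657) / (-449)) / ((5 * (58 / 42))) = 30282 / 143231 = 0.21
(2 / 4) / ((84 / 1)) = 1 / 168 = 0.01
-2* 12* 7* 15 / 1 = -2520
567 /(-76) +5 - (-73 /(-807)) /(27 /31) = -4246531 /1655964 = -2.56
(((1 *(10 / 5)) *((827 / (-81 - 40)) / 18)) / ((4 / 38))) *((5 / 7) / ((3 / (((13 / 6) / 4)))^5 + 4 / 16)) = -58341269090 / 59002338801483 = -0.00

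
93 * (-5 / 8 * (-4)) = 465 / 2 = 232.50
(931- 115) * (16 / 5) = 13056 / 5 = 2611.20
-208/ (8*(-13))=2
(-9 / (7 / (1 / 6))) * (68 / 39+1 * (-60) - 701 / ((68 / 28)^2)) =1996219 / 52598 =37.95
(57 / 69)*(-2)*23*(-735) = 27930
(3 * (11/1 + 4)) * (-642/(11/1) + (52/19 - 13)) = -645435/209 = -3088.21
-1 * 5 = -5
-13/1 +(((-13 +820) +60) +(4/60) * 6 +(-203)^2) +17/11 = 2313572/55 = 42064.95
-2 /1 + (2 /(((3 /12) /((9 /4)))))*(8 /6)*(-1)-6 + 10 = -22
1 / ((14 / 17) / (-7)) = -17 / 2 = -8.50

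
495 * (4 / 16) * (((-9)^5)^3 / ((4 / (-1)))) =101916110386851255 / 16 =6369756899178203.44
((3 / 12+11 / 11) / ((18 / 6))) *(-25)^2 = 3125 / 12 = 260.42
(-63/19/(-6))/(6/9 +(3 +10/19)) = 63/478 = 0.13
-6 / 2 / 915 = -1 / 305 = -0.00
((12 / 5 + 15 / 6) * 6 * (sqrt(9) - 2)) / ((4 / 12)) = 441 / 5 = 88.20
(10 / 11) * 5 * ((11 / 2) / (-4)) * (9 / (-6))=75 / 8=9.38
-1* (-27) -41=-14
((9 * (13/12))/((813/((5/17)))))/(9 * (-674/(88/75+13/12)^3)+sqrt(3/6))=-1651640551216695000000/247160900472332312184453577 - 6258141358738443785 * sqrt(2)/988643601889329248737814308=-0.00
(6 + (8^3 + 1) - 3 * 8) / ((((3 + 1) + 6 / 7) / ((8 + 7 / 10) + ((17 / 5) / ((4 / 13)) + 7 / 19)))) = 5297985 / 2584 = 2050.30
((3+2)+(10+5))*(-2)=-40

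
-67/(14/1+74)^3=-67/681472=-0.00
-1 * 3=-3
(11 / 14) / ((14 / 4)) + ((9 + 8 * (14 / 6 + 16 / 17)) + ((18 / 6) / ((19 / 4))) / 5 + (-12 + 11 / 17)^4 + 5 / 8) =16648.62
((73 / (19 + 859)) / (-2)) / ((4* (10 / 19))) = -1387 / 70240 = -0.02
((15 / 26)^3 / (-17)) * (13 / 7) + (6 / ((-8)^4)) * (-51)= -3940983 / 41187328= -0.10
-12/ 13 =-0.92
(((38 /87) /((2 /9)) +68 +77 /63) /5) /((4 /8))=7432 /261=28.48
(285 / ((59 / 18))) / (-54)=-95 / 59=-1.61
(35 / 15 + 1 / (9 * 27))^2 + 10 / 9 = 388234 / 59049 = 6.57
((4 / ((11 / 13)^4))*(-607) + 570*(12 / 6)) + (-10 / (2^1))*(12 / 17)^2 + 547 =-12913449669 / 4231249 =-3051.92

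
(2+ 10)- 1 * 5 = 7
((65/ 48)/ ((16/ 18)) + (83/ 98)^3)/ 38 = 32090147/ 572244736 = 0.06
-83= -83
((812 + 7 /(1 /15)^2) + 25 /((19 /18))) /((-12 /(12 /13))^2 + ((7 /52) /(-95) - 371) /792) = 14.30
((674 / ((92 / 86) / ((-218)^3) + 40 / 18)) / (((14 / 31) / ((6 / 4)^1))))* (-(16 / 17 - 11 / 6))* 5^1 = 26178940008405 / 5825637877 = 4493.75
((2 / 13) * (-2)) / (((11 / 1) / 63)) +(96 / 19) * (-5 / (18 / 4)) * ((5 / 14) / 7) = -2.05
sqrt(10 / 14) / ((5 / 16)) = 16 * sqrt(35) / 35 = 2.70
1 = 1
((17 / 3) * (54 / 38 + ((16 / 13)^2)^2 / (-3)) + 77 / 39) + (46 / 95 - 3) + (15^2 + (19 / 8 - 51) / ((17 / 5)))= 710296134689 / 3321073080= 213.88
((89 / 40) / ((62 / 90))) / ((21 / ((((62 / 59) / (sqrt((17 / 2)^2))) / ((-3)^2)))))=89 / 42126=0.00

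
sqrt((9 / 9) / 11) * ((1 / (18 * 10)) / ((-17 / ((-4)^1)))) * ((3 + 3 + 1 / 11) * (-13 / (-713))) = 0.00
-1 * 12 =-12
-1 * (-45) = 45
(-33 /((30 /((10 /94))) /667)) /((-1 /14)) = 1092.74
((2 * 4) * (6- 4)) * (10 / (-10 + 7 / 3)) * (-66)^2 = -2090880 / 23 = -90907.83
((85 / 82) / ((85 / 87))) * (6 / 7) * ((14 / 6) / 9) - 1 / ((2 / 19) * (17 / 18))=-20540 / 2091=-9.82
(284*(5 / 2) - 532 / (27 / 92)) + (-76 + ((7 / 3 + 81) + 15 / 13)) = -384083 / 351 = -1094.25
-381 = -381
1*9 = 9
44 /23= 1.91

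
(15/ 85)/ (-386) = -3/ 6562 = -0.00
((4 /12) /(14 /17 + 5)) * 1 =0.06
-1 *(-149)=149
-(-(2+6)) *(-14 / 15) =-7.47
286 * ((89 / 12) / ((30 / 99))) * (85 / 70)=2379949 / 280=8499.82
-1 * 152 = -152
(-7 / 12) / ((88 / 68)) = -119 / 264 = -0.45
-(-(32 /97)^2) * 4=4096 /9409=0.44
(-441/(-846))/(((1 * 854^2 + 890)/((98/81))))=2401/2779894242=0.00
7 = 7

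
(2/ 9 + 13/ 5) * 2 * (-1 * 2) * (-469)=238252/ 45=5294.49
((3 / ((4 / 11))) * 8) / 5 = 66 / 5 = 13.20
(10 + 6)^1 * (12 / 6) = 32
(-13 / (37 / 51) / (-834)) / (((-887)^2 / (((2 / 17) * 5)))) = 65 / 4046352967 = 0.00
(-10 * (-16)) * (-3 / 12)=-40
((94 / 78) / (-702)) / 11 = -47 / 301158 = -0.00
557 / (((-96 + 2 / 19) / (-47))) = 497401 / 1822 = 273.00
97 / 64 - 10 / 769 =73953 / 49216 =1.50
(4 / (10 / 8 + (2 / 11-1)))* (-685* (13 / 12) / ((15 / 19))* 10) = -783640 / 9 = -87071.11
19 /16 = 1.19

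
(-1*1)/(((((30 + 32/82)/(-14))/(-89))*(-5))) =8.20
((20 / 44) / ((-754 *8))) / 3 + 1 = 199051 / 199056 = 1.00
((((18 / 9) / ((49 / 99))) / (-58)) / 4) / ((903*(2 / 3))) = -99 / 3421768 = -0.00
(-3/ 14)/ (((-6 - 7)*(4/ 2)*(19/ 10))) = 15/ 3458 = 0.00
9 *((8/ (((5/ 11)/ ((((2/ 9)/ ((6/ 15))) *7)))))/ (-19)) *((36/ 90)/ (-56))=22/ 95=0.23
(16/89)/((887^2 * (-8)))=-2/70022441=-0.00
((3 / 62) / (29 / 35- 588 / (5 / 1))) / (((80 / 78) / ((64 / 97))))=-3276 / 12289609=-0.00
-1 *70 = -70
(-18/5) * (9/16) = -81/40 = -2.02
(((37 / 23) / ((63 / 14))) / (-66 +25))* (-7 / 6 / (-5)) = -259 / 127305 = -0.00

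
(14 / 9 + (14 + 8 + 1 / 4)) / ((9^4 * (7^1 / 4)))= 857 / 413343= 0.00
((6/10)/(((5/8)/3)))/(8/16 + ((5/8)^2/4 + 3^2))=2048/6825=0.30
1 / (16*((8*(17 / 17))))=1 / 128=0.01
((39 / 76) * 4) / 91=3 / 133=0.02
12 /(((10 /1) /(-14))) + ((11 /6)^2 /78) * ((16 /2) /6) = -176299 /10530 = -16.74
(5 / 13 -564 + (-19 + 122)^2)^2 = 17053748100 / 169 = 100909752.07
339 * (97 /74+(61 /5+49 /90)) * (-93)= -81977206 /185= -443120.03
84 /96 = 7 /8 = 0.88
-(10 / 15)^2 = -4 / 9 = -0.44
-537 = -537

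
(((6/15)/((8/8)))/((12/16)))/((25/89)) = 712/375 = 1.90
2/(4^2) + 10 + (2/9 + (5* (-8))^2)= 115945/72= 1610.35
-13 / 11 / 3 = -13 / 33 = -0.39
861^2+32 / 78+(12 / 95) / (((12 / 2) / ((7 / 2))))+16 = 2746655378 / 3705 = 741337.48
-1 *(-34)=34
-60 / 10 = -6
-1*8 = -8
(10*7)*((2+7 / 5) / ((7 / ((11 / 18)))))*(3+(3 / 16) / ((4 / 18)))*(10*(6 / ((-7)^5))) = -38335 / 134456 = -0.29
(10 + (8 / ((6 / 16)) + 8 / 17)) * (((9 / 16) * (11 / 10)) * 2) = 26763 / 680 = 39.36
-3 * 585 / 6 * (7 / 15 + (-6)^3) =126087 / 2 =63043.50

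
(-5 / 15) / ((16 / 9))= -3 / 16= -0.19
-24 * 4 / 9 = -32 / 3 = -10.67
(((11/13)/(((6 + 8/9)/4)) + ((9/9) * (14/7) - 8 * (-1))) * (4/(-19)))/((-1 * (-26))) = -0.08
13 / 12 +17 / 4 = 16 / 3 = 5.33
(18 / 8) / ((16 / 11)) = 99 / 64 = 1.55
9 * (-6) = -54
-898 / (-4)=449 / 2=224.50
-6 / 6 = -1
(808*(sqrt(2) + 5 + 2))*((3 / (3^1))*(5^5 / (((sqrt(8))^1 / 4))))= 5050000 + 17675000*sqrt(2)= 30046224.71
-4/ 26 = -2/ 13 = -0.15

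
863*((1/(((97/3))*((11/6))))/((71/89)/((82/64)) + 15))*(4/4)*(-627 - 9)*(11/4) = -9012686994/5529679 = -1629.88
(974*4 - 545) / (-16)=-3351 / 16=-209.44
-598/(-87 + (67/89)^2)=2368379/342319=6.92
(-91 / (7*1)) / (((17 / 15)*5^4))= -39 / 2125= -0.02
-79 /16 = -4.94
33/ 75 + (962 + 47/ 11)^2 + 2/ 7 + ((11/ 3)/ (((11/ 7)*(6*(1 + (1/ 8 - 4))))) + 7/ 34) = 139146566914571/ 149029650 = 933683.78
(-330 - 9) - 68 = -407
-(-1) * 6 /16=3 /8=0.38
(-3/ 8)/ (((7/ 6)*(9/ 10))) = -5/ 14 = -0.36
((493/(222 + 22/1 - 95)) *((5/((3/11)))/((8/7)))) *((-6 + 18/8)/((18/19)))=-18031475/85824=-210.10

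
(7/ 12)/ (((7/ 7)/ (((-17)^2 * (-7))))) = -14161/ 12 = -1180.08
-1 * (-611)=611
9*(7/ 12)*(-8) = -42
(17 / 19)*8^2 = 1088 / 19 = 57.26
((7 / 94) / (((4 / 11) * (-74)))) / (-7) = 11 / 27824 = 0.00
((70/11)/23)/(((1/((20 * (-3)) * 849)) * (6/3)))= -1782900/253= -7047.04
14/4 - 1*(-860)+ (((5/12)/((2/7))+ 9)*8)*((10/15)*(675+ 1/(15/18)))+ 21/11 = 38582.34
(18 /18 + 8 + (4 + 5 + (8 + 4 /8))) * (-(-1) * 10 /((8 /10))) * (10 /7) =6625 /14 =473.21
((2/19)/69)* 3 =2/437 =0.00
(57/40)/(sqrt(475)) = 3 * sqrt(19)/200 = 0.07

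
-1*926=-926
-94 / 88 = -47 / 44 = -1.07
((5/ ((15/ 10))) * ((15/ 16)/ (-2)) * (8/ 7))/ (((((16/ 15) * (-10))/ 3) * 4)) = 225/ 1792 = 0.13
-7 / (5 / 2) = -2.80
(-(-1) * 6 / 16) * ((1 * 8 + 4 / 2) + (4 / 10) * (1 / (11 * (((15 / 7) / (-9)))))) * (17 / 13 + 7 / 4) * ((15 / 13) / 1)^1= 968787 / 74360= 13.03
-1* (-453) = 453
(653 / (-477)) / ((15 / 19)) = -12407 / 7155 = -1.73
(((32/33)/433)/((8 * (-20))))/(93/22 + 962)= -2/138064215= -0.00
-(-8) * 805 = 6440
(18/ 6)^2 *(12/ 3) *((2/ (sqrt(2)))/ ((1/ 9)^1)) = 458.21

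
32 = 32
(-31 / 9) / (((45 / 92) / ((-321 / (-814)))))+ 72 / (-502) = -40276102 / 13791195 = -2.92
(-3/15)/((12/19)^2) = -361/720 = -0.50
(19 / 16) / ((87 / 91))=1.24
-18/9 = -2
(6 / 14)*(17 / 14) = 51 / 98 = 0.52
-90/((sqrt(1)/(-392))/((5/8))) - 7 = 22043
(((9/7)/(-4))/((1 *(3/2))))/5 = -3/70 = -0.04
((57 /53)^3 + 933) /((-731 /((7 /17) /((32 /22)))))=-5354866209 /14800755832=-0.36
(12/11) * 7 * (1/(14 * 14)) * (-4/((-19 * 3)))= 4/1463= 0.00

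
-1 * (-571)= 571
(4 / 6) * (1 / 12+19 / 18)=41 / 54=0.76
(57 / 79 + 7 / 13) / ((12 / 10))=3235 / 3081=1.05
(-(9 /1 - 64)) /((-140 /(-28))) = 11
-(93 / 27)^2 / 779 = -961 / 63099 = -0.02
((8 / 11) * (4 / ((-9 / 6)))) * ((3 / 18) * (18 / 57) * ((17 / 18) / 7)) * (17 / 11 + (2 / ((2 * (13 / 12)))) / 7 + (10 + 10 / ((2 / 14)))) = -14825632 / 13180167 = -1.12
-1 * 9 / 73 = -9 / 73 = -0.12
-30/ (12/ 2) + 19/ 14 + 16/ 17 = -643/ 238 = -2.70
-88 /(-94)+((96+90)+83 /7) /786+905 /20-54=-3911029 /517188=-7.56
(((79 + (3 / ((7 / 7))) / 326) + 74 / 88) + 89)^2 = 1466504046049 / 51437584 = 28510.36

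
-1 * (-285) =285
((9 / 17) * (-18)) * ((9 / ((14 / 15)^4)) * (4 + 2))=-110716875 / 163268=-678.13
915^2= 837225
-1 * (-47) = 47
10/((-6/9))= -15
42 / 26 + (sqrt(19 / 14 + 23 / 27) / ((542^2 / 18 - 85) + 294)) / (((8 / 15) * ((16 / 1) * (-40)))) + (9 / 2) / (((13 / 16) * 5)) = 177 / 65 - 3 * sqrt(35070) / 2132666368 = 2.72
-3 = -3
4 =4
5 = 5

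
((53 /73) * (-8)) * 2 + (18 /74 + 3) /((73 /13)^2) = -2270168 /197173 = -11.51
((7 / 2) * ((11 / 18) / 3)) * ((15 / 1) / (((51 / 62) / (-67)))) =-799645 / 918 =-871.07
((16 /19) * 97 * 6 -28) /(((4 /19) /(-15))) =-32925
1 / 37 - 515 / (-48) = 19103 / 1776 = 10.76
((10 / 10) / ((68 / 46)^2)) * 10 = 2645 / 578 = 4.58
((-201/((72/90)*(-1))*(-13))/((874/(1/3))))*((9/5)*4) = -7839/874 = -8.97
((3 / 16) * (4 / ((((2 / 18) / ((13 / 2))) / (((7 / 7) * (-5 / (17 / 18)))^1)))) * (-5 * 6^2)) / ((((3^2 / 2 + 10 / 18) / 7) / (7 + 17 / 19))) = 147622500 / 323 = 457035.60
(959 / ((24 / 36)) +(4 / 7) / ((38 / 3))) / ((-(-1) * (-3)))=-127551 / 266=-479.52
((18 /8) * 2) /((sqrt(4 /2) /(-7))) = -63 * sqrt(2) /4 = -22.27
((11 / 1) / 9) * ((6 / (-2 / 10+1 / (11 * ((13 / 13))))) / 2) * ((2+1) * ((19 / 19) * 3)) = -605 / 2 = -302.50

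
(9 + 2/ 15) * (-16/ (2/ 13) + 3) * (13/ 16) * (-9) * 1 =539643/ 80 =6745.54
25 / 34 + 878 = 29877 / 34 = 878.74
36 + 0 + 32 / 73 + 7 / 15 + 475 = 560536 / 1095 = 511.91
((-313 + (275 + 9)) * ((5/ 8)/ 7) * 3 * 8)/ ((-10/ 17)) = 1479/ 14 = 105.64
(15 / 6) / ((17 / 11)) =55 / 34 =1.62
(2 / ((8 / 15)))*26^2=2535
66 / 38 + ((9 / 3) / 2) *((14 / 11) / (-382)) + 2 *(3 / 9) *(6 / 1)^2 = 2054379 / 79838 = 25.73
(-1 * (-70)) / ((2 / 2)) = 70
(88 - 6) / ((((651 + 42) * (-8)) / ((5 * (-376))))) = 19270 / 693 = 27.81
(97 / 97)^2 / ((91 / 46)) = 46 / 91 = 0.51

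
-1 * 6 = -6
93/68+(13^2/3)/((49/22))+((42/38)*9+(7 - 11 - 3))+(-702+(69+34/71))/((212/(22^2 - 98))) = -801917122291/714684012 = -1122.06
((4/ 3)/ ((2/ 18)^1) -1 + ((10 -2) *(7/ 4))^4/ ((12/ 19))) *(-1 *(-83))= 15148247/ 3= 5049415.67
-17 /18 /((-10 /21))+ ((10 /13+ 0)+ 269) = 211967 /780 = 271.75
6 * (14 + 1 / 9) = 254 / 3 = 84.67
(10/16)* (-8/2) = -5/2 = -2.50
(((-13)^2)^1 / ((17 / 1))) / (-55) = -169 / 935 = -0.18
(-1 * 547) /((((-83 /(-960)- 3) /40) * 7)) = 21004800 /19579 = 1072.82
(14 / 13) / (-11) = -14 / 143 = -0.10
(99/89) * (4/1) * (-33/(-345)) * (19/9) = 9196/10235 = 0.90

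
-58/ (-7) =58/ 7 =8.29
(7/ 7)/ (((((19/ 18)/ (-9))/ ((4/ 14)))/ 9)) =-2916/ 133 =-21.92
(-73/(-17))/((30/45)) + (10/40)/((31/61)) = 6.93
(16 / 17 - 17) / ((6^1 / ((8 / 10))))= -2.14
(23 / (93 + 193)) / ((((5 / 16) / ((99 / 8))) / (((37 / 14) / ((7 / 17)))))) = 130203 / 6370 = 20.44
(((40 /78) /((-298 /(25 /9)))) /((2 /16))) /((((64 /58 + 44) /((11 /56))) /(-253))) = 10088375 /239424822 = 0.04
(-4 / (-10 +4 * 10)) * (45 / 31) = -0.19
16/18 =0.89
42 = 42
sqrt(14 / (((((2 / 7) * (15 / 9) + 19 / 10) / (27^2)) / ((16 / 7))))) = 99.08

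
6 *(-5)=-30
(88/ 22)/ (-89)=-4/ 89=-0.04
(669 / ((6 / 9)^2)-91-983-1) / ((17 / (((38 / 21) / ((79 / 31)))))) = 1013669 / 56406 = 17.97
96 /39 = 2.46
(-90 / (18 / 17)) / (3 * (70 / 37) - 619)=0.14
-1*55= -55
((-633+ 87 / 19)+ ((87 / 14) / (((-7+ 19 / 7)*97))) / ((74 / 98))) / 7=-857080199 / 9546740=-89.78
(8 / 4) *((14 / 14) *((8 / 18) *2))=16 / 9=1.78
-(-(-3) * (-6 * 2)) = 36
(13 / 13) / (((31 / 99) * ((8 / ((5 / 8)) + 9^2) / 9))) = 4455 / 14539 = 0.31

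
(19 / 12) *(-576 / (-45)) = 304 / 15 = 20.27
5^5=3125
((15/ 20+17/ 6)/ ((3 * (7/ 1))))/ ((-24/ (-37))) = 1591/ 6048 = 0.26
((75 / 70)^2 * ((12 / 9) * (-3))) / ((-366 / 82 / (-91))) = -39975 / 427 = -93.62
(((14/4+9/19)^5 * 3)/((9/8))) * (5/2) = 392513628755/59426376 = 6605.04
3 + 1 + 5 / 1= 9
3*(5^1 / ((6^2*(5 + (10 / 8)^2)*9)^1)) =4 / 567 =0.01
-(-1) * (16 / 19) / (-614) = -8 / 5833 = -0.00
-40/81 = -0.49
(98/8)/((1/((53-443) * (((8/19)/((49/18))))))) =-14040/19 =-738.95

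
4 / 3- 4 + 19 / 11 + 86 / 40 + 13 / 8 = 3743 / 1320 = 2.84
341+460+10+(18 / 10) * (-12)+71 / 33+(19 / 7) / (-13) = 11882011 / 15015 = 791.34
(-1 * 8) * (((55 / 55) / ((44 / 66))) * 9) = -108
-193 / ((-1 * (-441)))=-193 / 441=-0.44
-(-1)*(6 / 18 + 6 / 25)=43 / 75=0.57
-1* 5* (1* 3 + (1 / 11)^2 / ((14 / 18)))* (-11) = 12750 / 77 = 165.58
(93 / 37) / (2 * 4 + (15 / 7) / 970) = 126294 / 402079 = 0.31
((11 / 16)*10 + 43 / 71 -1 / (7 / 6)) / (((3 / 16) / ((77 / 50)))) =57937 / 1065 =54.40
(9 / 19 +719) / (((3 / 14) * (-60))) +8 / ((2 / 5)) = -6149 / 171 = -35.96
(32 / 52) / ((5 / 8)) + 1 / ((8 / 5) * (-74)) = 37563 / 38480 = 0.98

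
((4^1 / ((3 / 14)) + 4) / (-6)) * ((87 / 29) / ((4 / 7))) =-119 / 6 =-19.83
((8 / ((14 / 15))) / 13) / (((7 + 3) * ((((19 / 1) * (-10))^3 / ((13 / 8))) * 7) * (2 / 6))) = -9 / 1344364000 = -0.00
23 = 23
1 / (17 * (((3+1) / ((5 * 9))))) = 45 / 68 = 0.66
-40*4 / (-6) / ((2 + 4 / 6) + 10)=40 / 19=2.11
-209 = -209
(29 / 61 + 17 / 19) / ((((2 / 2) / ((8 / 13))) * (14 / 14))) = 12704 / 15067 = 0.84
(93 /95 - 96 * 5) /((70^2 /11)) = -71511 /66500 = -1.08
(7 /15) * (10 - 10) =0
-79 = -79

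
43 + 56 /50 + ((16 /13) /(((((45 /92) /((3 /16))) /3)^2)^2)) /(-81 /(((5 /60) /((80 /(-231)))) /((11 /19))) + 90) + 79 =606489402853 /4925700000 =123.13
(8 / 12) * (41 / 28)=41 / 42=0.98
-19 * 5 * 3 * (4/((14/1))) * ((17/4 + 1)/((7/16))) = -6840/7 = -977.14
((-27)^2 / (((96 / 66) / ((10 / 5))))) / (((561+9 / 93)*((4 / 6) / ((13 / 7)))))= 248589 / 49952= 4.98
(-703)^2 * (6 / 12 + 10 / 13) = 16308897 / 26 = 627265.27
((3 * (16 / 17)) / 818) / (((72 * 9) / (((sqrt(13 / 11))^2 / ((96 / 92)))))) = 299 / 49560984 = 0.00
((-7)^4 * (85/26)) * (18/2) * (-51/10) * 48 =-224820036/13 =-17293848.92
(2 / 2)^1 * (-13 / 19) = -13 / 19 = -0.68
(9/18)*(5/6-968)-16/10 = -29111/60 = -485.18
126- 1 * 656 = -530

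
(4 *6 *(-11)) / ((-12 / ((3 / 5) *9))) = 594 / 5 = 118.80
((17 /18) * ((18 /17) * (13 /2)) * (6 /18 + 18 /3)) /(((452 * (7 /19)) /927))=1450137 /6328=229.16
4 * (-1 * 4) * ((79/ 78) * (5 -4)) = -632/ 39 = -16.21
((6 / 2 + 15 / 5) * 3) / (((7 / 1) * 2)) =9 / 7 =1.29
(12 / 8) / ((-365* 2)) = -3 / 1460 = -0.00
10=10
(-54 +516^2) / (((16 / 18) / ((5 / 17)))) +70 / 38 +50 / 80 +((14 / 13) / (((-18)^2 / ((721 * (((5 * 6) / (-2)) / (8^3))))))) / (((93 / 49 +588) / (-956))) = 14779175899214011 / 167784784128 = 88084.13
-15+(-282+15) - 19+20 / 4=-296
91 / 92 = 0.99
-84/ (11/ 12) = -1008/ 11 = -91.64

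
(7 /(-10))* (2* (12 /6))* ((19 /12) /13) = -133 /390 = -0.34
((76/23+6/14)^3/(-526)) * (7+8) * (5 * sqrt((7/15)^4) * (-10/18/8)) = 1085409005/9676561104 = 0.11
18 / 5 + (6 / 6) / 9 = 167 / 45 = 3.71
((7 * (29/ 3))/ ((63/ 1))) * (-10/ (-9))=290/ 243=1.19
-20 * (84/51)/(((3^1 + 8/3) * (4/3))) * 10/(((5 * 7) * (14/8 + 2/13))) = -2080/3179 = -0.65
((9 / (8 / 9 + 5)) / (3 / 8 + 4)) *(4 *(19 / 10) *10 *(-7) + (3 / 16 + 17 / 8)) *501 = -68784795 / 742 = -92701.88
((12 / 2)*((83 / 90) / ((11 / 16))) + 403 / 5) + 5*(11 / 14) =213853 / 2310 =92.58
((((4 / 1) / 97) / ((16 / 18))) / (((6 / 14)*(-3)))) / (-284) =7 / 55096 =0.00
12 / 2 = 6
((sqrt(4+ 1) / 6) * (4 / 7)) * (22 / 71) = 44 * sqrt(5) / 1491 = 0.07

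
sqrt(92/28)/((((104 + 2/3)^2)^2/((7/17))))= 81 *sqrt(161)/165259910672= 0.00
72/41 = 1.76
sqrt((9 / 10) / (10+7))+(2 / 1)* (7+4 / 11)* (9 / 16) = 3* sqrt(170) / 170+729 / 88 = 8.51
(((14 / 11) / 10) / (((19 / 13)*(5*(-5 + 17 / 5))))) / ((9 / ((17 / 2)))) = -1547 / 150480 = -0.01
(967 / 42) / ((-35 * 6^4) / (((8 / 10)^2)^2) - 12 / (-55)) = -425480 / 2046511593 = -0.00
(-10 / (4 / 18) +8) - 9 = -46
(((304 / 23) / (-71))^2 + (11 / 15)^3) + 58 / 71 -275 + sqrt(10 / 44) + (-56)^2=sqrt(110) / 22 + 25760429089184 / 9000075375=2862.72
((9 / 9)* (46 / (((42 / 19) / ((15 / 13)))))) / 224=2185 / 20384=0.11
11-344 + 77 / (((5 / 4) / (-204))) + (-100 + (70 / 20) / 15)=-77995 / 6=-12999.17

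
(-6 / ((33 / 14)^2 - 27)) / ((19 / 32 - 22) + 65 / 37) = -464128 / 32594265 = -0.01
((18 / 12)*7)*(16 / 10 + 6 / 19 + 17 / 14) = 12489 / 380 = 32.87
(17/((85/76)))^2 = 5776/25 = 231.04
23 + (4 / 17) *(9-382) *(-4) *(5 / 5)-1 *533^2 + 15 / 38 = -183279597 / 646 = -283714.55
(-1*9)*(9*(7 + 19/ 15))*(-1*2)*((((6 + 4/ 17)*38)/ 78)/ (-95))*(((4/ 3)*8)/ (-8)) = 315456/ 5525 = 57.10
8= 8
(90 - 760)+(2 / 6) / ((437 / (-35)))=-878405 / 1311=-670.03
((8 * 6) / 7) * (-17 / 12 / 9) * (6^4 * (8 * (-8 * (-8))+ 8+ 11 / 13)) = -66301632 / 91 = -728589.36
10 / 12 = 5 / 6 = 0.83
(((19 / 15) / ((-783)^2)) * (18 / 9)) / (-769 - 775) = -19 / 7099570620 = -0.00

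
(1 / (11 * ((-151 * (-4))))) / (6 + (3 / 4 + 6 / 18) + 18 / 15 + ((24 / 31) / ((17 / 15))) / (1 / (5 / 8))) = 7905 / 457470959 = 0.00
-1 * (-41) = 41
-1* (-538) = 538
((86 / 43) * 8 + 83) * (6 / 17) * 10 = 5940 / 17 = 349.41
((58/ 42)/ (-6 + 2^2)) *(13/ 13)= -29/ 42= -0.69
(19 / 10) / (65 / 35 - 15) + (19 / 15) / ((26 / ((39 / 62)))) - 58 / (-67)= 1436477 / 1910840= 0.75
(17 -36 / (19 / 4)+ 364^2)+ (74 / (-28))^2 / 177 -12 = 87332799511 / 659148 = 132493.46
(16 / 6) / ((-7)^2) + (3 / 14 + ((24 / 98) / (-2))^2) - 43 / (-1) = 623545 / 14406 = 43.28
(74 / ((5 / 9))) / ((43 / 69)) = 213.74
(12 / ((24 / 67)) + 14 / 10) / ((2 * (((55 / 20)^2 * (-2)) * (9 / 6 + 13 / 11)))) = -1396 / 3245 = -0.43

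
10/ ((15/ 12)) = 8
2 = 2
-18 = -18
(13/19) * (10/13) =10/19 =0.53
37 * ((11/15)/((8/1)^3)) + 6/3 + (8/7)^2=1264103/376320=3.36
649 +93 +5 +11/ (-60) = 44809/ 60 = 746.82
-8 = -8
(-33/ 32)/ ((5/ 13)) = -429/ 160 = -2.68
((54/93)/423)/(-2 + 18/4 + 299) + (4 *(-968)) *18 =-69696.00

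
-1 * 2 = -2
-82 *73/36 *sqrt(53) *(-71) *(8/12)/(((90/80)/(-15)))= -8500120 *sqrt(53)/81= -763972.93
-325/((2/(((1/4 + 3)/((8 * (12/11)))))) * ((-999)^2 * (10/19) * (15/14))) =-247247/2299394304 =-0.00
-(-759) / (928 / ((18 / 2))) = 6831 / 928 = 7.36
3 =3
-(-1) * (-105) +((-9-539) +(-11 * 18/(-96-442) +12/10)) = -876176/1345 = -651.43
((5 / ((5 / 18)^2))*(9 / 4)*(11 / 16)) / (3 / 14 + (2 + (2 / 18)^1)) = 505197 / 11720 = 43.11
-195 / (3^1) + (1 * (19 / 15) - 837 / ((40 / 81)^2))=-16780591 / 4800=-3495.96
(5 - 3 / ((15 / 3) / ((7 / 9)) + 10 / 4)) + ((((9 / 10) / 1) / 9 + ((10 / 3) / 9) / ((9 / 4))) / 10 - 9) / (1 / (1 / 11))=3.85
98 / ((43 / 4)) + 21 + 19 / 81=105712 / 3483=30.35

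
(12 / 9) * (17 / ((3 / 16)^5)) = 71303168 / 729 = 97809.56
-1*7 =-7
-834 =-834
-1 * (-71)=71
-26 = -26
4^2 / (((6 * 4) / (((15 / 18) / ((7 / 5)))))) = 25 / 63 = 0.40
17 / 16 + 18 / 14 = 263 / 112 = 2.35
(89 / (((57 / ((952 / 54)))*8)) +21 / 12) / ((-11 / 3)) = -2905 / 2052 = -1.42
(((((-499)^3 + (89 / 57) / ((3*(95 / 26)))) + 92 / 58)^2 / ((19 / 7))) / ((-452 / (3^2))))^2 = 12826363706754210396842200000.00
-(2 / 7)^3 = -8 / 343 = -0.02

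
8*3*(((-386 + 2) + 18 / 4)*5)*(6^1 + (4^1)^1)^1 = -455400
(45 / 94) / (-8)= -45 / 752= -0.06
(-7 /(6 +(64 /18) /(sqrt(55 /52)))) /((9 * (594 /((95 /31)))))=-3325 /3321092 +5320 * sqrt(715) /246591081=-0.00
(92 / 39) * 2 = 184 / 39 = 4.72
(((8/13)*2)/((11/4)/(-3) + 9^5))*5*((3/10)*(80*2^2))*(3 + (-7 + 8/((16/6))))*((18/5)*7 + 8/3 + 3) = -2844672/9211501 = -0.31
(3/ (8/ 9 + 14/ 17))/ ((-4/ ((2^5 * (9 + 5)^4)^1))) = -70531776/ 131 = -538410.50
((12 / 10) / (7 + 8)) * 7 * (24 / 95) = 336 / 2375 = 0.14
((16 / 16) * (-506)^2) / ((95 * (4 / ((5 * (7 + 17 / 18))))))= 9153287 / 342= 26764.00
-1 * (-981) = 981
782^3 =478211768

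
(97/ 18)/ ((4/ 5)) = 6.74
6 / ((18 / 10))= 10 / 3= 3.33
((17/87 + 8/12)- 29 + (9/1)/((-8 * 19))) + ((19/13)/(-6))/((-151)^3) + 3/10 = -82559441087537/2959422961560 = -27.90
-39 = -39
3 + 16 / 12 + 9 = 40 / 3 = 13.33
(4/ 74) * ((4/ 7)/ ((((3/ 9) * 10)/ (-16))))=-192/ 1295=-0.15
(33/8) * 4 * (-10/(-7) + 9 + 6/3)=2871/14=205.07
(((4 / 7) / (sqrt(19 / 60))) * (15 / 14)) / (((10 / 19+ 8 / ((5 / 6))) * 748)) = 75 * sqrt(285) / 8814806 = 0.00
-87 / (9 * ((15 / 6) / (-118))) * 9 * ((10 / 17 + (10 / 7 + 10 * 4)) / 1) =20532000 / 119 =172537.82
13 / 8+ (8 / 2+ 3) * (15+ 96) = 778.62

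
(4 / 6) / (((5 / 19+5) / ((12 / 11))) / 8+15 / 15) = 304 / 731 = 0.42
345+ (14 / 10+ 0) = 1732 / 5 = 346.40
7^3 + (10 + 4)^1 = 357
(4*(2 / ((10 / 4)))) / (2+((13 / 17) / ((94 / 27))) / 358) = 9153344 / 5722595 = 1.60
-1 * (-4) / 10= 2 / 5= 0.40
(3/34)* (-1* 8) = -12/17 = -0.71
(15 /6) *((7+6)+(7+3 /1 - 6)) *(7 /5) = 119 /2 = 59.50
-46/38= -23/19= -1.21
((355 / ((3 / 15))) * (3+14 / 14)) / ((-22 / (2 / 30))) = -710 / 33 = -21.52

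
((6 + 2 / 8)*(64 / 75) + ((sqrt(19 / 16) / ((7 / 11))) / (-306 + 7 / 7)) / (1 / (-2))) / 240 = 11*sqrt(19) / 1024800 + 1 / 45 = 0.02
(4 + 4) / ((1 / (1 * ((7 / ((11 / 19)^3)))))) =384104 / 1331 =288.58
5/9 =0.56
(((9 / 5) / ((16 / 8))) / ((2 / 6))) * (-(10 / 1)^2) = -270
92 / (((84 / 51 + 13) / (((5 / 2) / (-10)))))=-391 / 249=-1.57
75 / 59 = 1.27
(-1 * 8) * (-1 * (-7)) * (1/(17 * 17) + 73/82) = -593012/11849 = -50.05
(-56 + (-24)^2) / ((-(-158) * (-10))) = -26 / 79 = -0.33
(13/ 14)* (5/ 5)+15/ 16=209/ 112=1.87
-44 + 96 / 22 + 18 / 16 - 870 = -79949 / 88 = -908.51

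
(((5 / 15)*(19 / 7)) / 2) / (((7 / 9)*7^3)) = 57 / 33614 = 0.00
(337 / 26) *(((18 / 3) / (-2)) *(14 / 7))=-1011 / 13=-77.77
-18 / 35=-0.51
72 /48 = 3 /2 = 1.50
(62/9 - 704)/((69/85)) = -533290/621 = -858.76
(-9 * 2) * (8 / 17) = -144 / 17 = -8.47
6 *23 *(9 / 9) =138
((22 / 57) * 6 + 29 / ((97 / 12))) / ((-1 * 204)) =-160 / 5529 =-0.03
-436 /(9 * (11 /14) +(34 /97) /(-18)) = -61.83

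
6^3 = 216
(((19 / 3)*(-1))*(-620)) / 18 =5890 / 27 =218.15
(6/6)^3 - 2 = -1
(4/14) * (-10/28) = -5/49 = -0.10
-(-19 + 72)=-53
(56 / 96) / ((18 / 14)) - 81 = -8699 / 108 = -80.55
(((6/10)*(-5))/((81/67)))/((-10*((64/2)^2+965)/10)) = 67/53703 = 0.00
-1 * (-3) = 3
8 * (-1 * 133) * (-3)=3192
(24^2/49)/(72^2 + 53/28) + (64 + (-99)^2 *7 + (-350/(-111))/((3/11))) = 23247183467687/338472855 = 68682.56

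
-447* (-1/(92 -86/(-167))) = 24883/5150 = 4.83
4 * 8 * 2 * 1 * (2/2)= 64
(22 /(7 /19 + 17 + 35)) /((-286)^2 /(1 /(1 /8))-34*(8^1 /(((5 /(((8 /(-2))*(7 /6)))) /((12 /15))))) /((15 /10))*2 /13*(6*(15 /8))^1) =10868 /270570151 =0.00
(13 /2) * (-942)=-6123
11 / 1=11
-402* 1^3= -402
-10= -10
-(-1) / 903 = 1 / 903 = 0.00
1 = 1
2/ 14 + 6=43/ 7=6.14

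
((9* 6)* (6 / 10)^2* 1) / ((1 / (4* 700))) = 54432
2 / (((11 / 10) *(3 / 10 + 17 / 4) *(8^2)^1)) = 25 / 4004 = 0.01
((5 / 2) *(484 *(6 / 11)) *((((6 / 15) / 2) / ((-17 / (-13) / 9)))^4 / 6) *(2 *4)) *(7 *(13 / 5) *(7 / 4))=5252131072188 / 52200625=100614.33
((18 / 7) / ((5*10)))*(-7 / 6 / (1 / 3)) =-9 / 50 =-0.18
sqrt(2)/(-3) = -sqrt(2)/3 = -0.47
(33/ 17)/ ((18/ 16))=88/ 51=1.73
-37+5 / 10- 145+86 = -95.50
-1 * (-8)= 8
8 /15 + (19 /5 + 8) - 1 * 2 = 31 /3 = 10.33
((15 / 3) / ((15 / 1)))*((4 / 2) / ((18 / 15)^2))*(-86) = -1075 / 27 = -39.81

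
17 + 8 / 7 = 127 / 7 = 18.14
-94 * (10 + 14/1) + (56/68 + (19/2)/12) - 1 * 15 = -925909/408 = -2269.38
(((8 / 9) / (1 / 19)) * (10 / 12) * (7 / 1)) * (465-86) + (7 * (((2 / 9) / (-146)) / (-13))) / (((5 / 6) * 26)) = 62187115963 / 1665495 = 37338.52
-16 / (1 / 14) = -224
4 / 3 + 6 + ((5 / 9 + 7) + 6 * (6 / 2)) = 296 / 9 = 32.89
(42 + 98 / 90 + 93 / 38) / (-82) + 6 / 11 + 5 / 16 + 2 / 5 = 4335029 / 6169680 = 0.70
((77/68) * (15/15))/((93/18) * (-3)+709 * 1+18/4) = 0.00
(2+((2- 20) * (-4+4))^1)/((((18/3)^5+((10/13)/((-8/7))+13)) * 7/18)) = 1872/2834951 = 0.00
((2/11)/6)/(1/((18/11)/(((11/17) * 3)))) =34/1331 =0.03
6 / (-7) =-6 / 7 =-0.86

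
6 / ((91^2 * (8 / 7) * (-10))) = -3 / 47320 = -0.00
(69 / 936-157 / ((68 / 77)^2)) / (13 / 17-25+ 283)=-36289973 / 46664592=-0.78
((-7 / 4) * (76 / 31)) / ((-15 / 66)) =2926 / 155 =18.88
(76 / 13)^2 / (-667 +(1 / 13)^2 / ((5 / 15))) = -361 / 7045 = -0.05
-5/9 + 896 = 8059/9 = 895.44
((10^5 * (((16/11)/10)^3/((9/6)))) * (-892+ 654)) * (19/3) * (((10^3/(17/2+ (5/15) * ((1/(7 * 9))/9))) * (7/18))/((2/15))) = -4084125696000000/38491189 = -106105469.90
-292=-292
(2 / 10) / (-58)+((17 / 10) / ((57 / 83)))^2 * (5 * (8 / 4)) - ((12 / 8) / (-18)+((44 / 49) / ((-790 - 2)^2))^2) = 313446084419504347 / 5108492184009984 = 61.36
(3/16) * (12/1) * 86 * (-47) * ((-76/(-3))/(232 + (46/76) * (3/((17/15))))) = -148834524/150907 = -986.27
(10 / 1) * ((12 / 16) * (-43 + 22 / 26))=-4110 / 13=-316.15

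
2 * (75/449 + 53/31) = 52244/13919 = 3.75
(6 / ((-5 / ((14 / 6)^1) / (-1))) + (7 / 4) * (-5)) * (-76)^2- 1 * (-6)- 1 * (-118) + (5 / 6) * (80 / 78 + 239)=-39830519 / 1170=-34043.18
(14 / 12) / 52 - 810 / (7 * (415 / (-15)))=762227 / 181272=4.20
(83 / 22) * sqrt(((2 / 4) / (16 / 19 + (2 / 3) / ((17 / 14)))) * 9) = 249 * sqrt(653106) / 29656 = 6.79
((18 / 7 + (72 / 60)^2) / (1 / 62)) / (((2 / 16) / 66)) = 22980672 / 175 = 131318.13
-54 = -54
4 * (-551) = -2204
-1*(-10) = 10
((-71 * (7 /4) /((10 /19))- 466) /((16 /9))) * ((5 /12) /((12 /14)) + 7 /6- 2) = 137.12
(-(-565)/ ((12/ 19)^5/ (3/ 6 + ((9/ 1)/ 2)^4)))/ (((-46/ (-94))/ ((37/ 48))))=15981417472509085/ 4395368448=3635967.65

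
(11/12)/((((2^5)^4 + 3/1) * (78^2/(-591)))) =-2167/25518218544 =-0.00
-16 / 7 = -2.29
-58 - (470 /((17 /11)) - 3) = -6105 /17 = -359.12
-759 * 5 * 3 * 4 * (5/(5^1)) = -45540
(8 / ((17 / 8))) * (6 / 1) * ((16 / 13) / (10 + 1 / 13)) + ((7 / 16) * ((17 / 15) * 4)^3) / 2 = 173913514 / 7516125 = 23.14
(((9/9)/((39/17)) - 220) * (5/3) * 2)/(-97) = 85630/11349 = 7.55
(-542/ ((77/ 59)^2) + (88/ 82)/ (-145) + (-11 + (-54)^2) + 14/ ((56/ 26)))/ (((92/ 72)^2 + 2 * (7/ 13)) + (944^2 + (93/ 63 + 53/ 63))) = 385008689647998/ 132302518163352845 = 0.00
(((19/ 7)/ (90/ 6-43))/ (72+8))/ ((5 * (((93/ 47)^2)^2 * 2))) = -92713939/ 11729455516800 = -0.00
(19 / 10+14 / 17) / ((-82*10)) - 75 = -10455463 / 139400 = -75.00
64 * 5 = 320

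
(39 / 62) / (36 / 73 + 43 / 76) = 108186 / 182125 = 0.59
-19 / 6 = -3.17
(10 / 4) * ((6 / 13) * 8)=9.23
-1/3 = -0.33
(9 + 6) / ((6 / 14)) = 35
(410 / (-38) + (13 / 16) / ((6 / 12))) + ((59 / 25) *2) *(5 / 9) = -44749 / 6840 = -6.54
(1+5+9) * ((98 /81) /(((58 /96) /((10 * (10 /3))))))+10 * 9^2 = 1418230 /783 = 1811.28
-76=-76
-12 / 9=-1.33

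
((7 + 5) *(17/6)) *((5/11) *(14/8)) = 595/22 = 27.05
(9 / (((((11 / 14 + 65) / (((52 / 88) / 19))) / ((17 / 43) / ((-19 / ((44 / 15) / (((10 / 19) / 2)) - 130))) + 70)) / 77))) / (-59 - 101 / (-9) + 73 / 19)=-2314457964 / 4282734425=-0.54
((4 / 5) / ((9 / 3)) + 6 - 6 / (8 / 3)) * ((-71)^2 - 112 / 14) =1212953 / 60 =20215.88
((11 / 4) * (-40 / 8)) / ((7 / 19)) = -1045 / 28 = -37.32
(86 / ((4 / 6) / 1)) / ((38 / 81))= 10449 / 38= 274.97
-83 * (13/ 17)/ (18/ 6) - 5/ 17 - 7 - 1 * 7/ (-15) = -7136/ 255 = -27.98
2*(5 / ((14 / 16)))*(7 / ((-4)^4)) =5 / 16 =0.31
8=8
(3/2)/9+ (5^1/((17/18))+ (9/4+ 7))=3001/204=14.71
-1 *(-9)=9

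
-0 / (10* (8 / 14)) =0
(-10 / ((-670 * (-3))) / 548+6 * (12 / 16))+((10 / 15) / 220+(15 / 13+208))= 5608907263 / 26251940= 213.66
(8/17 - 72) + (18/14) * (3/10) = -84661/1190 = -71.14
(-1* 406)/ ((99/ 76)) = -30856/ 99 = -311.68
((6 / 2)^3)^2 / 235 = 3.10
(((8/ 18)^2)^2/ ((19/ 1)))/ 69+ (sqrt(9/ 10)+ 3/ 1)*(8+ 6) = 21*sqrt(10)/ 5+ 361262038/ 8601471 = 55.28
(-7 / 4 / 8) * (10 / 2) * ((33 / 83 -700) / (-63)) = -290335 / 23904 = -12.15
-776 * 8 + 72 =-6136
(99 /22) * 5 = 45 /2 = 22.50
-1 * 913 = -913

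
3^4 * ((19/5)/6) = 513/10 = 51.30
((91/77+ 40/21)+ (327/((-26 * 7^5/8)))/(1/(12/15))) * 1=111101689/36051015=3.08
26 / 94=13 / 47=0.28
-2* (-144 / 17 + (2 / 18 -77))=26120 / 153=170.72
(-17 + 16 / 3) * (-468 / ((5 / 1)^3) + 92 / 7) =-8224 / 75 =-109.65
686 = 686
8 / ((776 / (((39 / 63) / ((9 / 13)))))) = 169 / 18333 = 0.01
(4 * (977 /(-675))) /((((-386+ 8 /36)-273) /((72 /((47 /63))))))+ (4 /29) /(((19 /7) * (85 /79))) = 8347234516 /9322272575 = 0.90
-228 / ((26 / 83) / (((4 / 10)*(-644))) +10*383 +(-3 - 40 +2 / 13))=-158431728 / 2631601471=-0.06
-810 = -810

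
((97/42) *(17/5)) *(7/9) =1649/270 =6.11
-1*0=0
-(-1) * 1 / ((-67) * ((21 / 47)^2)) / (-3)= 2209 / 88641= 0.02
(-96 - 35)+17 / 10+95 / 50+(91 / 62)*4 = -18837 / 155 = -121.53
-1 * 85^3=-614125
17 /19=0.89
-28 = -28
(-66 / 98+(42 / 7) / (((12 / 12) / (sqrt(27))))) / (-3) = 11 / 49 - 6*sqrt(3) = -10.17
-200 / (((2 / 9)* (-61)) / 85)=76500 / 61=1254.10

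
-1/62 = -0.02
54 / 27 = 2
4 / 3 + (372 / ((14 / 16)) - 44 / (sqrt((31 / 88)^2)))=196324 / 651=301.57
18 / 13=1.38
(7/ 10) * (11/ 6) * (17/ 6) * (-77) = -100793/ 360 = -279.98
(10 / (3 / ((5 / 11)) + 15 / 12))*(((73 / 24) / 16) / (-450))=-73 / 135648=-0.00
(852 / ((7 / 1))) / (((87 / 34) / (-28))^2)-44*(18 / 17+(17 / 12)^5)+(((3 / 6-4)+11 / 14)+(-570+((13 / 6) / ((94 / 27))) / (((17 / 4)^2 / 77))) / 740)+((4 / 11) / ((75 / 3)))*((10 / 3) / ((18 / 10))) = 144480903120668227279 / 10122793766426880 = 14272.83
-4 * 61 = -244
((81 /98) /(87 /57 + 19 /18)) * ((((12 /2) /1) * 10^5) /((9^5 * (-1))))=-3800000 /1168209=-3.25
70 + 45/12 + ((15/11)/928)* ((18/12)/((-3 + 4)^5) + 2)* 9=1506625/20416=73.80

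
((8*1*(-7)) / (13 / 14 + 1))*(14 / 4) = -2744 / 27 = -101.63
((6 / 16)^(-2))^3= 262144 / 729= 359.59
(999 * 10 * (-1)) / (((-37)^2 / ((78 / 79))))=-21060 / 2923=-7.20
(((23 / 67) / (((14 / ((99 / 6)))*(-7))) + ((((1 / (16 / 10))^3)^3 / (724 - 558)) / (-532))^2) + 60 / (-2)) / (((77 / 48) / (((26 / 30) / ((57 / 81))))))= -99311212329326694342228220443819 / 4303564902907290322786456698880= -23.08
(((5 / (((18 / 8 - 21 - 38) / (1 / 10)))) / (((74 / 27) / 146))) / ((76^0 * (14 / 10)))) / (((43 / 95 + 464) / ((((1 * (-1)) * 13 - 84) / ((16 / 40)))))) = 454069125 / 2594123539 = 0.18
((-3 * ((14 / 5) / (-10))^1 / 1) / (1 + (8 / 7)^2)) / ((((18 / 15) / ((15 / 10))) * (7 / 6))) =441 / 1130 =0.39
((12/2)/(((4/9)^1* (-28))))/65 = -27/3640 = -0.01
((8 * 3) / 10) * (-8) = -96 / 5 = -19.20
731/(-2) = -731/2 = -365.50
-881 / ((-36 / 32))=7048 / 9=783.11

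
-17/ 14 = -1.21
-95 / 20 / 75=-19 / 300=-0.06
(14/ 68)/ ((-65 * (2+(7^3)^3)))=-7/ 89181475890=-0.00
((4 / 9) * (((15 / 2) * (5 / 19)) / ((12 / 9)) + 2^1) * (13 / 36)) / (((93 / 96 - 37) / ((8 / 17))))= -220064 / 30165939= -0.01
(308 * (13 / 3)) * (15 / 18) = 10010 / 9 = 1112.22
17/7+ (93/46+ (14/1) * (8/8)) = 5941/322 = 18.45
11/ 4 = 2.75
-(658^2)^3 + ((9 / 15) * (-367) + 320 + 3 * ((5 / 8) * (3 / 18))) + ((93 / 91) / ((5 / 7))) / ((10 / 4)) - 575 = -422044947331580655239 / 5200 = -81162489871457818.32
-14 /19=-0.74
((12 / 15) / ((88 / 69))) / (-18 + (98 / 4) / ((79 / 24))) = -1817 / 30580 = -0.06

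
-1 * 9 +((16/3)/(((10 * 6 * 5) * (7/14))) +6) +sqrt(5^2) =458/225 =2.04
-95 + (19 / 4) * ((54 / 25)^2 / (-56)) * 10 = -346351 / 3500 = -98.96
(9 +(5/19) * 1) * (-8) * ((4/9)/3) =-5632/513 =-10.98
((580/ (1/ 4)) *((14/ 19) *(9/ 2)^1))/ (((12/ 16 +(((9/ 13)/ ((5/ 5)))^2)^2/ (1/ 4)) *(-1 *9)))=-265046080/ 517503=-512.16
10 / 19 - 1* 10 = -180 / 19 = -9.47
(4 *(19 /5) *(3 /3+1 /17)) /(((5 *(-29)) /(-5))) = 1368 /2465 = 0.55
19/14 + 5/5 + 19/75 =2741/1050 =2.61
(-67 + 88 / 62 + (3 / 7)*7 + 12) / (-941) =0.05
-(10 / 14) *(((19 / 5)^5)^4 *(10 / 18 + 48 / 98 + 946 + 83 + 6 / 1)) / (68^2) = -1073419282053682382169462542156 / 17016277313232421875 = -63081910472.80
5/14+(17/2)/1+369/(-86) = 2749/602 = 4.57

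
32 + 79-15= 96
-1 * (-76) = 76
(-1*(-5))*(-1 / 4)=-5 / 4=-1.25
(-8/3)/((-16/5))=0.83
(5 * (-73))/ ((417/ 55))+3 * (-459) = -594284/ 417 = -1425.14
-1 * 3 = -3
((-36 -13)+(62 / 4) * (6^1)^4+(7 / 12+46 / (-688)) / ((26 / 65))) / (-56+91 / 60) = -29545115 / 80324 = -367.82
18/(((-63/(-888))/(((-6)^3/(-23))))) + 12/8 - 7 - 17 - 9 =757089/322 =2351.21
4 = 4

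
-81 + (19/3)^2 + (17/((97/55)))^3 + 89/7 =49876229050/57498399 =867.44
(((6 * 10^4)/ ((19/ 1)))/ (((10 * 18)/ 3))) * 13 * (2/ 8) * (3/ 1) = 9750/ 19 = 513.16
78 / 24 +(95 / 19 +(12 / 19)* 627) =1617 / 4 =404.25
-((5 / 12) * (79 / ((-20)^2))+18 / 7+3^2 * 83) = -5037673 / 6720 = -749.65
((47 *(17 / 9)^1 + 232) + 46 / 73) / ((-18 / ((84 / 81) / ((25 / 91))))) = -53804842 / 798255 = -67.40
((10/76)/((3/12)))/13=10/247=0.04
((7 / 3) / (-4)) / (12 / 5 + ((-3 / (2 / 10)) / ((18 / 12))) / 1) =35 / 456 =0.08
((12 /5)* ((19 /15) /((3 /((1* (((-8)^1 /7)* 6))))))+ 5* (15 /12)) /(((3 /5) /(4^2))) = -652 /35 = -18.63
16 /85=0.19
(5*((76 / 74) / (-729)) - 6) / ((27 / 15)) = -810140 / 242757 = -3.34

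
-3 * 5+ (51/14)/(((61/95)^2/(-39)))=-18732135/52094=-359.58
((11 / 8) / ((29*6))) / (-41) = -11 / 57072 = -0.00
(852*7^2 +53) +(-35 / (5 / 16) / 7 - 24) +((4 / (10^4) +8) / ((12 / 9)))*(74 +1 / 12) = 1688220889 / 40000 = 42205.52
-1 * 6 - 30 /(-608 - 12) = -369 /62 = -5.95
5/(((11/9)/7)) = 315/11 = 28.64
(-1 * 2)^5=-32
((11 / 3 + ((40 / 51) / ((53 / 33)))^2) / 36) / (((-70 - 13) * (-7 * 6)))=9510611 / 305633334888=0.00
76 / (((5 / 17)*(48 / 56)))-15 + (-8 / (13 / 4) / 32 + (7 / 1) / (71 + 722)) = 3406711 / 11895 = 286.40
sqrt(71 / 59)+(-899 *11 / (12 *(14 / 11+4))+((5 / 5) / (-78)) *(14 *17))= -49715 / 312+sqrt(4189) / 59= -158.25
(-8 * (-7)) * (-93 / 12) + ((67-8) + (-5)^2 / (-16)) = -6025 / 16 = -376.56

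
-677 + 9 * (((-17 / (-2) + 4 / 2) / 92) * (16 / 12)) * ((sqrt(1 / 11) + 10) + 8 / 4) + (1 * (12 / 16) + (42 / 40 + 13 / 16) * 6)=-596749 / 920 + 63 * sqrt(11) / 506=-648.23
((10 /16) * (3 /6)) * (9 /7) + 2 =269 /112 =2.40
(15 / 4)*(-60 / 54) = -25 / 6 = -4.17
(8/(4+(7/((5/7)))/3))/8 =15/109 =0.14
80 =80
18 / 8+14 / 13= 173 / 52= 3.33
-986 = -986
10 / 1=10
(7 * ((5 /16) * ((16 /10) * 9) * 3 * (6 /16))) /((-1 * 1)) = -567 /16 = -35.44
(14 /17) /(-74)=-7 /629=-0.01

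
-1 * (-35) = 35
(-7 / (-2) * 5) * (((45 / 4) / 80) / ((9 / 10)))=175 / 64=2.73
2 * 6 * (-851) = -10212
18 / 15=6 / 5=1.20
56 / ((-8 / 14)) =-98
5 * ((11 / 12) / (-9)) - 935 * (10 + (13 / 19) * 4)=-24438205 / 2052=-11909.46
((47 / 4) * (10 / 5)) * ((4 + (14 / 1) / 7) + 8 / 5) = 893 / 5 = 178.60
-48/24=-2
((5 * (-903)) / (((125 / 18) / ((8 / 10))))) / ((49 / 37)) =-343656 / 875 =-392.75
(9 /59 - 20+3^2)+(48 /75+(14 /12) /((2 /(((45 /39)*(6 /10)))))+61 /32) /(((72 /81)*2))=-90204389 /9817600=-9.19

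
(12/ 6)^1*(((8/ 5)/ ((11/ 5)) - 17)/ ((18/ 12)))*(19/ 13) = -31.71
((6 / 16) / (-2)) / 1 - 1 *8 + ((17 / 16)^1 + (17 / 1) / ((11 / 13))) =1141 / 88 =12.97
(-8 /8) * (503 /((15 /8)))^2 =-16192576 /225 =-71967.00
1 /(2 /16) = 8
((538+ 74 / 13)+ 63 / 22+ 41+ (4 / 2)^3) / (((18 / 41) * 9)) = 6983489 / 46332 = 150.73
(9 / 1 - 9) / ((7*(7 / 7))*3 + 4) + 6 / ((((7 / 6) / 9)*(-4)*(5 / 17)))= -1377 / 35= -39.34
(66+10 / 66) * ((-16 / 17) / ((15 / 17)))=-34928 / 495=-70.56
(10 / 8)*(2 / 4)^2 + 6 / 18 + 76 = 3679 / 48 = 76.65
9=9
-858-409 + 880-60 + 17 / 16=-7135 / 16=-445.94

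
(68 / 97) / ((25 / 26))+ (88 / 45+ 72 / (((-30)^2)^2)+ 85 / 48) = 38896951 / 8730000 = 4.46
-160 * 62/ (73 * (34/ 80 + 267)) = -396800/ 780881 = -0.51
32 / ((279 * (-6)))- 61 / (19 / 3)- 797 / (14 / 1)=-14823341 / 222642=-66.58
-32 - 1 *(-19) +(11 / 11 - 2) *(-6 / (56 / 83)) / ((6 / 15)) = 517 / 56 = 9.23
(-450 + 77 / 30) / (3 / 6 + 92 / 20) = -13423 / 153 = -87.73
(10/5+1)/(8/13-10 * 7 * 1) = -39/902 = -0.04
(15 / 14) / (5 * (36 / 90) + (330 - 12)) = 0.00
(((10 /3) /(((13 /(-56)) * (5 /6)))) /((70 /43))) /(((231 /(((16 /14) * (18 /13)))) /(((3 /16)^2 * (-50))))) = 11610 /91091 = 0.13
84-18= 66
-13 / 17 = -0.76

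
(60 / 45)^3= 64 / 27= 2.37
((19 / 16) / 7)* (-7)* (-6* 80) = 570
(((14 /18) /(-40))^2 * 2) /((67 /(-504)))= -343 /60300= -0.01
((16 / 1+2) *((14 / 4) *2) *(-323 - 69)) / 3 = -16464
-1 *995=-995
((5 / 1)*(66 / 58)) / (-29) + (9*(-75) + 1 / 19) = -10788119 / 15979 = -675.14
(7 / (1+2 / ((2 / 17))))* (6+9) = 5.83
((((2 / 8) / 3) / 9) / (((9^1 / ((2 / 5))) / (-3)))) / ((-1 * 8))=1 / 6480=0.00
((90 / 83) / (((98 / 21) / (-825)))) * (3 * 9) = -3007125 / 581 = -5175.77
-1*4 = -4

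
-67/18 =-3.72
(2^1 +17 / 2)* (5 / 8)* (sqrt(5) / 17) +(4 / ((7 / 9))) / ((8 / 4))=105* sqrt(5) / 272 +18 / 7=3.43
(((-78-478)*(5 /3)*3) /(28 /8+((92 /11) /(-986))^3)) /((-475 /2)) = 354693799254608 /106057255114215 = 3.34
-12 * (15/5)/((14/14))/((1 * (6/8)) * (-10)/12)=288/5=57.60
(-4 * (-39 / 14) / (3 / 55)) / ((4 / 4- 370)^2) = 1430 / 953127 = 0.00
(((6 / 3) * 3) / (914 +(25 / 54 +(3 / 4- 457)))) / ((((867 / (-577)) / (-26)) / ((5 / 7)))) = 16202160 / 100112201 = 0.16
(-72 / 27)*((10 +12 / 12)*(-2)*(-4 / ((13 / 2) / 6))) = -2816 / 13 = -216.62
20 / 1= 20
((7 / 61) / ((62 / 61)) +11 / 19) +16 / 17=32703 / 20026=1.63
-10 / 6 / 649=-5 / 1947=-0.00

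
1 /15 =0.07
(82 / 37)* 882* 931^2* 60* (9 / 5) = 6770263236912 / 37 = 182980087484.11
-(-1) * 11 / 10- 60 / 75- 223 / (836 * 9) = 10171 / 37620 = 0.27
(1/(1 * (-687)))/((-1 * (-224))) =-1/153888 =-0.00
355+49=404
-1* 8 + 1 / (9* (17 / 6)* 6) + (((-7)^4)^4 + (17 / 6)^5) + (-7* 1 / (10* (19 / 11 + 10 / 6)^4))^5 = 78794170619852338757752633668425717374548933801071250354269 / 2370966666764964163692654104219453541580800000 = 33232930569775.60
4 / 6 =2 / 3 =0.67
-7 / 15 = -0.47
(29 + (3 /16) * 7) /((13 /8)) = 18.65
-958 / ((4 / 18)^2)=-38799 / 2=-19399.50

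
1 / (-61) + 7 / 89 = 338 / 5429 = 0.06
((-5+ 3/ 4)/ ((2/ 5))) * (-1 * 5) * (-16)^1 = -850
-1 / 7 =-0.14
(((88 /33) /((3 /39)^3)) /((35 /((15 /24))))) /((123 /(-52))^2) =5940688 /317709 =18.70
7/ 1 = 7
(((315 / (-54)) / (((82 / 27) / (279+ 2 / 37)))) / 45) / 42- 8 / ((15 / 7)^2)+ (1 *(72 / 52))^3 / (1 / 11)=163020334861 / 5999128200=27.17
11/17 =0.65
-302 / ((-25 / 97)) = 29294 / 25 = 1171.76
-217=-217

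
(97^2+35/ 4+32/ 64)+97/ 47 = 1771019/ 188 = 9420.31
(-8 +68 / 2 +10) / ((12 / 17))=51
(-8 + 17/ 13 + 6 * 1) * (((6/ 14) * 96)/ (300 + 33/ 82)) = -23616/ 249067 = -0.09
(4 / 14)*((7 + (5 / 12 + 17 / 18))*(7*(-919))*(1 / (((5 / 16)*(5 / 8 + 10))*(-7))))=2529088 / 3825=661.20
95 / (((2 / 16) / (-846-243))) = -827640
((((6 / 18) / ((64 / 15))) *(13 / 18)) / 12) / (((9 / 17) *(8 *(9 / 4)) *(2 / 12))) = 1105 / 373248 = 0.00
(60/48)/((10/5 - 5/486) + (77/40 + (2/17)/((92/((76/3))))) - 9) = -4750650/19203619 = -0.25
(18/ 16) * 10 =45/ 4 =11.25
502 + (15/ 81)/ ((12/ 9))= 18077/ 36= 502.14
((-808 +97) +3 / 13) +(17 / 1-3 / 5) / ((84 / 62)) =-953677 / 1365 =-698.66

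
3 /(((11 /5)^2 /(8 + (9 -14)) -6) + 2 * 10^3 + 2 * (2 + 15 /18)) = 0.00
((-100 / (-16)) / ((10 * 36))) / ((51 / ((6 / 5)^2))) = 1 / 2040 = 0.00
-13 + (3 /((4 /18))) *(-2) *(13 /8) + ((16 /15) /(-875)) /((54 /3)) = -56.88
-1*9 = -9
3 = 3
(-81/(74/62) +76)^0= 1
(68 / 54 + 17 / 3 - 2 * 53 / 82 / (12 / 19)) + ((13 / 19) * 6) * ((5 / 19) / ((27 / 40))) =10357805 / 1598508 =6.48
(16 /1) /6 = 8 /3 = 2.67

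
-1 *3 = -3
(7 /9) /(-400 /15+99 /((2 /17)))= 14 /14667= 0.00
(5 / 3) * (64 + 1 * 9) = 121.67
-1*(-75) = 75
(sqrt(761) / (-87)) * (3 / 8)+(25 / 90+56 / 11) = 1063 / 198- sqrt(761) / 232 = 5.25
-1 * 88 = -88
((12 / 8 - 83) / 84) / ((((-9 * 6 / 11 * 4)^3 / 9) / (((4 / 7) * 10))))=1084765 / 164602368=0.01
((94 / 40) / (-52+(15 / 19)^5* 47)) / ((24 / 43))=-5004196079 / 44671931040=-0.11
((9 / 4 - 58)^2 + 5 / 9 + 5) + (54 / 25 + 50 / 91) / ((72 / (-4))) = 1019971963 / 327600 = 3113.47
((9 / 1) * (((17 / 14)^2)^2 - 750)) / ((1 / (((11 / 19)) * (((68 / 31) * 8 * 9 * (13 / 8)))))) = -5656953528369 / 5656756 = -1000034.92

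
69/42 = 23/14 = 1.64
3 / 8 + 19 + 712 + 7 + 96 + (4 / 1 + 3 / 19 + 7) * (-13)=689.32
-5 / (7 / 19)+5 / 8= -725 / 56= -12.95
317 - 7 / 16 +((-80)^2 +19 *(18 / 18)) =107769 / 16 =6735.56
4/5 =0.80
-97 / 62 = -1.56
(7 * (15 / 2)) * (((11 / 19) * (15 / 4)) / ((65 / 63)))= 110.47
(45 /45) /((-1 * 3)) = -1 /3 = -0.33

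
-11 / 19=-0.58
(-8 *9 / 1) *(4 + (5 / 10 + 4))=-612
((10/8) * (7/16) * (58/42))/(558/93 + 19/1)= 29/960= 0.03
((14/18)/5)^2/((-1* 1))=-49/2025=-0.02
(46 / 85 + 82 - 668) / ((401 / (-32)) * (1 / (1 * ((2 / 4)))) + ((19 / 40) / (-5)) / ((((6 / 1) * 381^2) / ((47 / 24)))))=41609041943040 / 1781212581781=23.36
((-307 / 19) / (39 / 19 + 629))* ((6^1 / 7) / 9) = -307 / 125895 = -0.00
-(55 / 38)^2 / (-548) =3025 / 791312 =0.00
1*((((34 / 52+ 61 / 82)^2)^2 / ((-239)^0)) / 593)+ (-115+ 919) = 38478936039405637 / 47858990033153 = 804.01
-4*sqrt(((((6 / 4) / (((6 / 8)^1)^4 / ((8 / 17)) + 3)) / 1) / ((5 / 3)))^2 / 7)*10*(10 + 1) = -270336*sqrt(7) / 17549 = -40.76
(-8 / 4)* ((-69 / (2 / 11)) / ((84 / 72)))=4554 / 7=650.57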